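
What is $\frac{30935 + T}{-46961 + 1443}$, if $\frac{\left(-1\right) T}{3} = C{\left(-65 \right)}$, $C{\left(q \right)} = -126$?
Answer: $- \frac{31313}{45518} \approx -0.68793$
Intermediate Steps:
$T = 378$ ($T = \left(-3\right) \left(-126\right) = 378$)
$\frac{30935 + T}{-46961 + 1443} = \frac{30935 + 378}{-46961 + 1443} = \frac{31313}{-45518} = 31313 \left(- \frac{1}{45518}\right) = - \frac{31313}{45518}$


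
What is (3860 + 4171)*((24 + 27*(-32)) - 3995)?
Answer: -38829885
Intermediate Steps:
(3860 + 4171)*((24 + 27*(-32)) - 3995) = 8031*((24 - 864) - 3995) = 8031*(-840 - 3995) = 8031*(-4835) = -38829885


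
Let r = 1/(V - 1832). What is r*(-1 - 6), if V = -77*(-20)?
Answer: 7/292 ≈ 0.023973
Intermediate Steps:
V = 1540
r = -1/292 (r = 1/(1540 - 1832) = 1/(-292) = -1/292 ≈ -0.0034247)
r*(-1 - 6) = -(-1 - 6)/292 = -1/292*(-7) = 7/292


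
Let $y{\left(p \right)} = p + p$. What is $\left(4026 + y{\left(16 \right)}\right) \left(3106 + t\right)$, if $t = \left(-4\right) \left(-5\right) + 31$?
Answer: $12811106$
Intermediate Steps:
$y{\left(p \right)} = 2 p$
$t = 51$ ($t = 20 + 31 = 51$)
$\left(4026 + y{\left(16 \right)}\right) \left(3106 + t\right) = \left(4026 + 2 \cdot 16\right) \left(3106 + 51\right) = \left(4026 + 32\right) 3157 = 4058 \cdot 3157 = 12811106$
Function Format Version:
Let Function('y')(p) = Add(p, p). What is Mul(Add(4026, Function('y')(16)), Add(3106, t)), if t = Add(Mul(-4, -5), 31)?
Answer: 12811106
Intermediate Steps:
Function('y')(p) = Mul(2, p)
t = 51 (t = Add(20, 31) = 51)
Mul(Add(4026, Function('y')(16)), Add(3106, t)) = Mul(Add(4026, Mul(2, 16)), Add(3106, 51)) = Mul(Add(4026, 32), 3157) = Mul(4058, 3157) = 12811106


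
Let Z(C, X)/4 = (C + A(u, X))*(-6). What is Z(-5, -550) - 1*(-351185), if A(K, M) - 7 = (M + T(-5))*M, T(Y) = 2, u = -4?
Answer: -6882463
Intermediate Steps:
A(K, M) = 7 + M*(2 + M) (A(K, M) = 7 + (M + 2)*M = 7 + (2 + M)*M = 7 + M*(2 + M))
Z(C, X) = -168 - 48*X - 24*C - 24*X² (Z(C, X) = 4*((C + (7 + X² + 2*X))*(-6)) = 4*((7 + C + X² + 2*X)*(-6)) = 4*(-42 - 12*X - 6*C - 6*X²) = -168 - 48*X - 24*C - 24*X²)
Z(-5, -550) - 1*(-351185) = (-168 - 48*(-550) - 24*(-5) - 24*(-550)²) - 1*(-351185) = (-168 + 26400 + 120 - 24*302500) + 351185 = (-168 + 26400 + 120 - 7260000) + 351185 = -7233648 + 351185 = -6882463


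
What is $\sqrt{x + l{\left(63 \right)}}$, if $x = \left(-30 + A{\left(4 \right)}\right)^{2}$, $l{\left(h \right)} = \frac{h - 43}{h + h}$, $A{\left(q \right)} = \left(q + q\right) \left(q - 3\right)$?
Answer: $\frac{\sqrt{213514}}{21} \approx 22.004$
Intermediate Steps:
$A{\left(q \right)} = 2 q \left(-3 + q\right)$
$l{\left(h \right)} = \frac{-43 + h}{2 h}$
$x = 484$ ($x = \left(-30 + 2 \cdot 4 \left(-3 + 4\right)\right)^{2} = \left(-30 + 2 \cdot 4 \cdot 1\right)^{2} = \left(-30 + 8\right)^{2} = \left(-22\right)^{2} = 484$)
$\sqrt{x + l{\left(63 \right)}} = \sqrt{484 + \frac{-43 + 63}{2 \cdot 63}} = \sqrt{484 + \frac{1}{2} \cdot \frac{1}{63} \cdot 20} = \sqrt{484 + \frac{10}{63}} = \sqrt{\frac{30502}{63}} = \frac{\sqrt{213514}}{21}$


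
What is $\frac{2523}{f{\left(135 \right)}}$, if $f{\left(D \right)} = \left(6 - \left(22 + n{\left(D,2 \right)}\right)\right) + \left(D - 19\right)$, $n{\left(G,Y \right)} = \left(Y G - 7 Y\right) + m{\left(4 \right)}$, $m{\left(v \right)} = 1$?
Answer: $- \frac{2523}{157} \approx -16.07$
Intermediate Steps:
$n{\left(G,Y \right)} = 1 - 7 Y + G Y$ ($n{\left(G,Y \right)} = \left(Y G - 7 Y\right) + 1 = \left(G Y - 7 Y\right) + 1 = \left(- 7 Y + G Y\right) + 1 = 1 - 7 Y + G Y$)
$f{\left(D \right)} = -22 - D$ ($f{\left(D \right)} = \left(6 - \left(23 - 14 + D 2\right)\right) + \left(D - 19\right) = \left(6 - \left(9 + 2 D\right)\right) + \left(D - 19\right) = \left(6 - \left(9 + 2 D\right)\right) + \left(-19 + D\right) = \left(-3 - 2 D\right) + \left(-19 + D\right) = -22 - D$)
$\frac{2523}{f{\left(135 \right)}} = \frac{2523}{-22 - 135} = \frac{2523}{-157} = 2523 \left(- \frac{1}{157}\right) = - \frac{2523}{157}$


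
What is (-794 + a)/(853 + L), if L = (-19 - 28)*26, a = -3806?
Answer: 4600/369 ≈ 12.466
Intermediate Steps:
L = -1222 (L = -47*26 = -1222)
(-794 + a)/(853 + L) = (-794 - 3806)/(853 - 1222) = -4600/(-369) = -4600*(-1/369) = 4600/369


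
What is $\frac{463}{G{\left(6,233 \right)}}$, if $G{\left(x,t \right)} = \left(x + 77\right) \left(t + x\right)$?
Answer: $\frac{463}{19837} \approx 0.02334$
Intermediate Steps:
$G{\left(x,t \right)} = \left(77 + x\right) \left(t + x\right)$
$\frac{463}{G{\left(6,233 \right)}} = \frac{463}{6^{2} + 77 \cdot 233 + 77 \cdot 6 + 233 \cdot 6} = \frac{463}{36 + 17941 + 462 + 1398} = \frac{463}{19837}$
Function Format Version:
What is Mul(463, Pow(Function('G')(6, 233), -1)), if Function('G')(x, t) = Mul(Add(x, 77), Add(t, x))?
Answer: Rational(463, 19837) ≈ 0.023340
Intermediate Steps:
Function('G')(x, t) = Mul(Add(77, x), Add(t, x))
Mul(463, Pow(Function('G')(6, 233), -1)) = Mul(463, Pow(Add(Pow(6, 2), Mul(77, 233), Mul(77, 6), Mul(233, 6)), -1)) = Mul(463, Pow(Add(36, 17941, 462, 1398), -1)) = Mul(463, Pow(19837, -1)) = Mul(463, Rational(1, 19837)) = Rational(463, 19837)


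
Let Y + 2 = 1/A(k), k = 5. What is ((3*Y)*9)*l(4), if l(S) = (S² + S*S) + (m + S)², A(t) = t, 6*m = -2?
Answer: -11043/5 ≈ -2208.6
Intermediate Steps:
m = -⅓ (m = (⅙)*(-2) = -⅓ ≈ -0.33333)
Y = -9/5 (Y = -2 + 1/5 = -2 + ⅕ = -9/5 ≈ -1.8000)
l(S) = (-⅓ + S)² + 2*S² (l(S) = (S² + S*S) + (-⅓ + S)² = (S² + S²) + (-⅓ + S)² = 2*S² + (-⅓ + S)² = (-⅓ + S)² + 2*S²)
((3*Y)*9)*l(4) = ((3*(-9/5))*9)*(⅑ + 3*4² - ⅔*4) = (-27/5*9)*(⅑ + 3*16 - 8/3) = -243*(⅑ + 48 - 8/3)/5 = -243/5*409/9 = -11043/5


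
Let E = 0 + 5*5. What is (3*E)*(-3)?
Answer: -225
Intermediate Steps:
E = 25 (E = 0 + 25 = 25)
(3*E)*(-3) = (3*25)*(-3) = 75*(-3) = -225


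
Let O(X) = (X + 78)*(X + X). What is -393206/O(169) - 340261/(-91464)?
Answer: -3778581869/3817981752 ≈ -0.98968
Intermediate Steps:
O(X) = 2*X*(78 + X) (O(X) = (78 + X)*(2*X) = 2*X*(78 + X))
-393206/O(169) - 340261/(-91464) = -393206*1/(338*(78 + 169)) - 340261/(-91464) = -393206/(2*169*247) - 340261*(-1/91464) = -393206/83486 + 340261/91464 = -393206*1/83486 + 340261/91464 = -196603/41743 + 340261/91464 = -3778581869/3817981752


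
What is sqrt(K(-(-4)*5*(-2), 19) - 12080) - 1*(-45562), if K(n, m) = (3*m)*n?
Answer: 45562 + 2*I*sqrt(3590) ≈ 45562.0 + 119.83*I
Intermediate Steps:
K(n, m) = 3*m*n
sqrt(K(-(-4)*5*(-2), 19) - 12080) - 1*(-45562) = sqrt(3*19*(-(-4)*5*(-2)) - 12080) - 1*(-45562) = sqrt(3*19*(-4*(-5)*(-2)) - 12080) + 45562 = sqrt(3*19*(20*(-2)) - 12080) + 45562 = sqrt(3*19*(-40) - 12080) + 45562 = sqrt(-2280 - 12080) + 45562 = sqrt(-14360) + 45562 = 2*I*sqrt(3590) + 45562 = 45562 + 2*I*sqrt(3590)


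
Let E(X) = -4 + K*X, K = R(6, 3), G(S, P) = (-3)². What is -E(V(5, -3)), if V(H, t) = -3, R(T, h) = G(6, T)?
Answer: 31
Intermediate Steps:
G(S, P) = 9
R(T, h) = 9
K = 9
E(X) = -4 + 9*X
-E(V(5, -3)) = -(-4 + 9*(-3)) = -(-4 - 27) = -1*(-31) = 31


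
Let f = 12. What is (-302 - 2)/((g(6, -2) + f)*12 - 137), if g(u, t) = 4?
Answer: -304/55 ≈ -5.5273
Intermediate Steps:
(-302 - 2)/((g(6, -2) + f)*12 - 137) = (-302 - 2)/((4 + 12)*12 - 137) = -304/(16*12 - 137) = -304/(192 - 137) = -304/55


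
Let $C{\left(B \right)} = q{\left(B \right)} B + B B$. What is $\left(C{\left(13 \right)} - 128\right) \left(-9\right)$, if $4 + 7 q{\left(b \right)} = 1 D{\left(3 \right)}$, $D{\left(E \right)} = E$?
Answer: $- \frac{2466}{7} \approx -352.29$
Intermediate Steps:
$q{\left(b \right)} = - \frac{1}{7}$ ($q{\left(b \right)} = - \frac{4}{7} + \frac{1 \cdot 3}{7} = - \frac{4}{7} + \frac{1}{7} \cdot 3 = - \frac{4}{7} + \frac{3}{7} = - \frac{1}{7}$)
$C{\left(B \right)} = B^{2} - \frac{B}{7}$ ($C{\left(B \right)} = - \frac{B}{7} + B B = - \frac{B}{7} + B^{2} = B^{2} - \frac{B}{7}$)
$\left(C{\left(13 \right)} - 128\right) \left(-9\right) = \left(13 \left(- \frac{1}{7} + 13\right) - 128\right) \left(-9\right) = \left(13 \cdot \frac{90}{7} - 128\right) \left(-9\right) = \left(\frac{1170}{7} - 128\right) \left(-9\right) = \frac{274}{7} \left(-9\right) = - \frac{2466}{7}$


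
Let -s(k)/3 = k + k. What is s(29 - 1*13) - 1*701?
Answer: -797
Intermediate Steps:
s(k) = -6*k (s(k) = -3*(k + k) = -6*k)
s(29 - 1*13) - 1*701 = -6*(29 - 1*13) - 1*701 = -6*(29 - 13) - 701 = -6*16 - 701 = -96 - 701 = -797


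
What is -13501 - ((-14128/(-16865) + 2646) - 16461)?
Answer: 5281482/16865 ≈ 313.16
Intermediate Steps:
-13501 - ((-14128/(-16865) + 2646) - 16461) = -13501 - ((-14128*(-1/16865) + 2646) - 16461) = -13501 - ((14128/16865 + 2646) - 16461) = -13501 - (44638918/16865 - 16461) = -13501 - 1*(-232975847/16865) = -13501 + 232975847/16865 = 5281482/16865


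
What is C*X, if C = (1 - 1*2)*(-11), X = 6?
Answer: 66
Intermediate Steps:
C = 11 (C = (1 - 2)*(-11) = -1*(-11) = 11)
C*X = 11*6 = 66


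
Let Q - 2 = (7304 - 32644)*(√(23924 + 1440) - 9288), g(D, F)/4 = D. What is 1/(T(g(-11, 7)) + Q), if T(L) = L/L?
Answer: 235357923/55377065298795529 + 50680*√6341/55377065298795529 ≈ 4.3230e-9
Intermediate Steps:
g(D, F) = 4*D
T(L) = 1
Q = 235357922 - 50680*√6341 (Q = 2 + (7304 - 32644)*(√(23924 + 1440) - 9288) = 2 - 25340*(√25364 - 9288) = 2 - 25340*(2*√6341 - 9288) = 2 - 25340*(-9288 + 2*√6341) = 2 + (235357920 - 50680*√6341) = 235357922 - 50680*√6341 ≈ 2.3132e+8)
1/(T(g(-11, 7)) + Q) = 1/(1 + (235357922 - 50680*√6341)) = 1/(235357923 - 50680*√6341)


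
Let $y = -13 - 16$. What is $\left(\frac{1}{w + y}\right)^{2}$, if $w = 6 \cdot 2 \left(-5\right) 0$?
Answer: $\frac{1}{841} \approx 0.0011891$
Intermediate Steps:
$y = -29$ ($y = -13 - 16 = -29$)
$w = 0$ ($w = 6 \left(-10\right) 0 = \left(-60\right) 0 = 0$)
$\left(\frac{1}{w + y}\right)^{2} = \left(\frac{1}{0 - 29}\right)^{2} = \left(\frac{1}{-29}\right)^{2} = \left(- \frac{1}{29}\right)^{2} = \frac{1}{841}$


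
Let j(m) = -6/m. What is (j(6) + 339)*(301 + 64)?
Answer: 123370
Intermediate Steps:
(j(6) + 339)*(301 + 64) = (-6/6 + 339)*(301 + 64) = (-6*1/6 + 339)*365 = (-1 + 339)*365 = 338*365 = 123370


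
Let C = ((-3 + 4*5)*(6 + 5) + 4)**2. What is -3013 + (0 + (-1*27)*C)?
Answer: -988000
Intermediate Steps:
C = 36481 (C = ((-3 + 20)*11 + 4)**2 = (17*11 + 4)**2 = (187 + 4)**2 = 191**2 = 36481)
-3013 + (0 + (-1*27)*C) = -3013 + (0 - 1*27*36481) = -3013 + (0 - 27*36481) = -3013 + (0 - 984987) = -3013 - 984987 = -988000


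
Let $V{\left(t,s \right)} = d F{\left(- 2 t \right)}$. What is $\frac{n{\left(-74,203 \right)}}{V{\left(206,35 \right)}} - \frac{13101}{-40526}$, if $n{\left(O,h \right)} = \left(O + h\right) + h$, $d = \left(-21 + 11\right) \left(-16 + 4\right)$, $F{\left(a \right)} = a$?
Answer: $\frac{79282351}{250450680} \approx 0.31656$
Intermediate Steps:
$d = 120$ ($d = \left(-10\right) \left(-12\right) = 120$)
$V{\left(t,s \right)} = - 240 t$ ($V{\left(t,s \right)} = 120 \left(- 2 t\right) = - 240 t$)
$n{\left(O,h \right)} = O + 2 h$
$\frac{n{\left(-74,203 \right)}}{V{\left(206,35 \right)}} - \frac{13101}{-40526} = \frac{-74 + 2 \cdot 203}{\left(-240\right) 206} - \frac{13101}{-40526} = \frac{-74 + 406}{-49440} - - \frac{13101}{40526} = 332 \left(- \frac{1}{49440}\right) + \frac{13101}{40526} = - \frac{83}{12360} + \frac{13101}{40526} = \frac{79282351}{250450680}$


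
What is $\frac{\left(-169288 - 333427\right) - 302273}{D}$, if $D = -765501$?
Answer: $\frac{804988}{765501} \approx 1.0516$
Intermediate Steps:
$\frac{\left(-169288 - 333427\right) - 302273}{D} = \frac{\left(-169288 - 333427\right) - 302273}{-765501} = \left(-502715 - 302273\right) \left(- \frac{1}{765501}\right) = \left(-804988\right) \left(- \frac{1}{765501}\right) = \frac{804988}{765501}$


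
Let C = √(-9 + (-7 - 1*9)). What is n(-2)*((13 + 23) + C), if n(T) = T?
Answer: -72 - 10*I ≈ -72.0 - 10.0*I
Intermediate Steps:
C = 5*I (C = √(-9 + (-7 - 9)) = √(-9 - 16) = √(-25) = 5*I ≈ 5.0*I)
n(-2)*((13 + 23) + C) = -2*((13 + 23) + 5*I) = -2*(36 + 5*I) = -72 - 10*I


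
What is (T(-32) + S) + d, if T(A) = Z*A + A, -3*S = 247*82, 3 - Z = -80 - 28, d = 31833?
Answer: 64493/3 ≈ 21498.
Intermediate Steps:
Z = 111 (Z = 3 - (-80 - 28) = 3 - 1*(-108) = 3 + 108 = 111)
S = -20254/3 (S = -247*82/3 = -1/3*20254 = -20254/3 ≈ -6751.3)
T(A) = 112*A (T(A) = 111*A + A = 112*A)
(T(-32) + S) + d = (112*(-32) - 20254/3) + 31833 = (-3584 - 20254/3) + 31833 = -31006/3 + 31833 = 64493/3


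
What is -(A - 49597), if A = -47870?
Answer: 97467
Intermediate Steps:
-(A - 49597) = -(-47870 - 49597) = -1*(-97467) = 97467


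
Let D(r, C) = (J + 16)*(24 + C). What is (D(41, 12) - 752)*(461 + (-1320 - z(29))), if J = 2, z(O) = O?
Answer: 92352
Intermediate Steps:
D(r, C) = 432 + 18*C (D(r, C) = (2 + 16)*(24 + C) = 18*(24 + C) = 432 + 18*C)
(D(41, 12) - 752)*(461 + (-1320 - z(29))) = ((432 + 18*12) - 752)*(461 + (-1320 - 1*29)) = ((432 + 216) - 752)*(461 + (-1320 - 29)) = (648 - 752)*(461 - 1349) = -104*(-888) = 92352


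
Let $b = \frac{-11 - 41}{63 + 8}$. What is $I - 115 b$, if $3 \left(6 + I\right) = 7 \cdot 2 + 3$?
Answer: $\frac{17869}{213} \approx 83.892$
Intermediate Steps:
$I = - \frac{1}{3}$ ($I = -6 + \frac{7 \cdot 2 + 3}{3} = -6 + \frac{14 + 3}{3} = -6 + \frac{1}{3} \cdot 17 = -6 + \frac{17}{3} = - \frac{1}{3} \approx -0.33333$)
$b = - \frac{52}{71} \approx -0.73239$
$I - 115 b = - \frac{1}{3} - - \frac{5980}{71} = - \frac{1}{3} + \frac{5980}{71} = \frac{17869}{213}$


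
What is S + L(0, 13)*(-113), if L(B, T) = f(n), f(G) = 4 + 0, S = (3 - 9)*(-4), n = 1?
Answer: -428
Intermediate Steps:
S = 24 (S = -6*(-4) = 24)
f(G) = 4
L(B, T) = 4
S + L(0, 13)*(-113) = 24 + 4*(-113) = 24 - 452 = -428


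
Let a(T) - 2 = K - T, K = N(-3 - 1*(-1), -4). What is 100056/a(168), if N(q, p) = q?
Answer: -4169/7 ≈ -595.57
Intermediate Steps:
K = -2 (K = -3 - 1*(-1) = -3 + 1 = -2)
a(T) = -T (a(T) = 2 + (-2 - T) = -T)
100056/a(168) = 100056/((-1*168)) = 100056/(-168) = 100056*(-1/168) = -4169/7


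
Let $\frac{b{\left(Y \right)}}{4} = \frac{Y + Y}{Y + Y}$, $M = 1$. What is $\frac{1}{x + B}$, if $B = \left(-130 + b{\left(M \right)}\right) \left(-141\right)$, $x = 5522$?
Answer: $\frac{1}{23288} \approx 4.2941 \cdot 10^{-5}$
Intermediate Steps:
$b{\left(Y \right)} = 4$ ($b{\left(Y \right)} = 4 \frac{Y + Y}{Y + Y} = 4 \frac{2 Y}{2 Y} = 4 \cdot 2 Y \frac{1}{2 Y} = 4 \cdot 1 = 4$)
$B = 17766$ ($B = \left(-130 + 4\right) \left(-141\right) = \left(-126\right) \left(-141\right) = 17766$)
$\frac{1}{x + B} = \frac{1}{5522 + 17766} = \frac{1}{23288}$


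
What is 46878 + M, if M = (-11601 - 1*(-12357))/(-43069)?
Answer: 2018987826/43069 ≈ 46878.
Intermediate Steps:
M = -756/43069 (M = (-11601 + 12357)*(-1/43069) = 756*(-1/43069) = -756/43069 ≈ -0.017553)
46878 + M = 46878 - 756/43069 = 2018987826/43069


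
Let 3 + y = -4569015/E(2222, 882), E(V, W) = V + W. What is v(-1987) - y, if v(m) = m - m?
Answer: 4578327/3104 ≈ 1475.0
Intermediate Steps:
v(m) = 0
y = -4578327/3104 (y = -3 - 4569015/(2222 + 882) = -3 - 4569015/3104 = -4578327/3104 ≈ -1475.0)
v(-1987) - y = 0 - 1*(-4578327/3104) = 0 + 4578327/3104 = 4578327/3104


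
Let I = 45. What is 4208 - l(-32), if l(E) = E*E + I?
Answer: 3139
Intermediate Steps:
l(E) = 45 + E² (l(E) = E*E + 45 = E² + 45 = 45 + E²)
4208 - l(-32) = 4208 - (45 + (-32)²) = 4208 - (45 + 1024) = 4208 - 1*1069 = 4208 - 1069 = 3139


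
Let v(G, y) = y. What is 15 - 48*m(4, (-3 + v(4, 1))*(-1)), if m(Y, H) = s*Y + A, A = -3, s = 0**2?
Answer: 159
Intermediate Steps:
s = 0
m(Y, H) = -3 (m(Y, H) = 0*Y - 3 = 0 - 3 = -3)
15 - 48*m(4, (-3 + v(4, 1))*(-1)) = 15 - 48*(-3) = 15 + 144 = 159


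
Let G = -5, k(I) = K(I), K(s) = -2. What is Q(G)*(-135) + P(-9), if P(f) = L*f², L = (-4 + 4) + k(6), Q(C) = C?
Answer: 513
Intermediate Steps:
k(I) = -2
L = -2 (L = (-4 + 4) - 2 = 0 - 2 = -2)
P(f) = -2*f²
Q(G)*(-135) + P(-9) = -5*(-135) - 2*(-9)² = 675 - 2*81 = 675 - 162 = 513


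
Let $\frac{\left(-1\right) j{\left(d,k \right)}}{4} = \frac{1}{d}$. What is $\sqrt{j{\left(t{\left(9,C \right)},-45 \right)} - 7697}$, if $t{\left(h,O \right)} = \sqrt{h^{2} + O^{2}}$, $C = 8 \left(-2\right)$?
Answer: $\frac{\sqrt{-874140593 - 1348 \sqrt{337}}}{337} \approx 87.734 i$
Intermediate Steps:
$C = -16$
$t{\left(h,O \right)} = \sqrt{O^{2} + h^{2}}$
$j{\left(d,k \right)} = - \frac{4}{d}$
$\sqrt{j{\left(t{\left(9,C \right)},-45 \right)} - 7697} = \sqrt{- \frac{4}{\sqrt{\left(-16\right)^{2} + 9^{2}}} - 7697} = \sqrt{- \frac{4}{\sqrt{256 + 81}} - 7697} = \sqrt{- \frac{4}{\sqrt{337}} - 7697} = \sqrt{- 4 \frac{\sqrt{337}}{337} - 7697} = \sqrt{- \frac{4 \sqrt{337}}{337} - 7697} = \sqrt{-7697 - \frac{4 \sqrt{337}}{337}}$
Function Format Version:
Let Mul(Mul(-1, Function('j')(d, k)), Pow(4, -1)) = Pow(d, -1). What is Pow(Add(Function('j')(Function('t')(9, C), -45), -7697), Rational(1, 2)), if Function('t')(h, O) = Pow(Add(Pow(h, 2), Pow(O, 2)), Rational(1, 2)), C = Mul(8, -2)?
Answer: Mul(Rational(1, 337), Pow(Add(-874140593, Mul(-1348, Pow(337, Rational(1, 2)))), Rational(1, 2))) ≈ Mul(87.734, I)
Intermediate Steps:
C = -16
Function('t')(h, O) = Pow(Add(Pow(O, 2), Pow(h, 2)), Rational(1, 2))
Function('j')(d, k) = Mul(-4, Pow(d, -1))
Pow(Add(Function('j')(Function('t')(9, C), -45), -7697), Rational(1, 2)) = Pow(Add(Mul(-4, Pow(Pow(Add(Pow(-16, 2), Pow(9, 2)), Rational(1, 2)), -1)), -7697), Rational(1, 2)) = Pow(Add(Mul(-4, Pow(Pow(Add(256, 81), Rational(1, 2)), -1)), -7697), Rational(1, 2)) = Pow(Add(Mul(-4, Pow(Pow(337, Rational(1, 2)), -1)), -7697), Rational(1, 2)) = Pow(Add(Mul(-4, Mul(Rational(1, 337), Pow(337, Rational(1, 2)))), -7697), Rational(1, 2)) = Pow(Add(Mul(Rational(-4, 337), Pow(337, Rational(1, 2))), -7697), Rational(1, 2)) = Pow(Add(-7697, Mul(Rational(-4, 337), Pow(337, Rational(1, 2)))), Rational(1, 2))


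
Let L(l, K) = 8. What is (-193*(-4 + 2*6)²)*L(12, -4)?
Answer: -98816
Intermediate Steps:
(-193*(-4 + 2*6)²)*L(12, -4) = -193*(-4 + 2*6)²*8 = -193*(-4 + 12)²*8 = -193*8²*8 = -193*64*8 = -12352*8 = -98816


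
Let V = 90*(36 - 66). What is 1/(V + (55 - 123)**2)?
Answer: 1/1924 ≈ 0.00051975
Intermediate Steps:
V = -2700 (V = 90*(-30) = -2700)
1/(V + (55 - 123)**2) = 1/(-2700 + (55 - 123)**2) = 1/(-2700 + (-68)**2) = 1/(-2700 + 4624) = 1/1924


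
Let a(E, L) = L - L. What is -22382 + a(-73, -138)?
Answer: -22382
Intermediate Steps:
a(E, L) = 0
-22382 + a(-73, -138) = -22382 + 0 = -22382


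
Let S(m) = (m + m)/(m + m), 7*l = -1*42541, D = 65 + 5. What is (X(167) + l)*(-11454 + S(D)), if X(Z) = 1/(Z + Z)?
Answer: 162732092211/2338 ≈ 6.9603e+7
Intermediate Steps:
D = 70
X(Z) = 1/(2*Z)
l = -42541/7 (l = (-1*42541)/7 = (⅐)*(-42541) = -42541/7 ≈ -6077.3)
S(m) = 1 (S(m) = (2*m)/((2*m)) = (2*m)*(1/(2*m)) = 1)
(X(167) + l)*(-11454 + S(D)) = ((½)/167 - 42541/7)*(-11454 + 1) = ((½)*(1/167) - 42541/7)*(-11453) = (1/334 - 42541/7)*(-11453) = -14208687/2338*(-11453) = 162732092211/2338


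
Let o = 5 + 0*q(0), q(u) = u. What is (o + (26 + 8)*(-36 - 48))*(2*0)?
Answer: 0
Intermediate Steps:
o = 5 (o = 5 + 0*0 = 5 + 0 = 5)
(o + (26 + 8)*(-36 - 48))*(2*0) = (5 + (26 + 8)*(-36 - 48))*(2*0) = (5 + 34*(-84))*0 = (5 - 2856)*0 = -2851*0 = 0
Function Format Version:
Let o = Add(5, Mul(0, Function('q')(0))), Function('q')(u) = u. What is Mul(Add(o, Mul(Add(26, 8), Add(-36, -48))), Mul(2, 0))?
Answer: 0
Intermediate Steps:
o = 5 (o = Add(5, Mul(0, 0)) = Add(5, 0) = 5)
Mul(Add(o, Mul(Add(26, 8), Add(-36, -48))), Mul(2, 0)) = Mul(Add(5, Mul(Add(26, 8), Add(-36, -48))), Mul(2, 0)) = Mul(Add(5, Mul(34, -84)), 0) = Mul(Add(5, -2856), 0) = Mul(-2851, 0) = 0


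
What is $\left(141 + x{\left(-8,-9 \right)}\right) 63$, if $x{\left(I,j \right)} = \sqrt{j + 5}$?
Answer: $8883 + 126 i \approx 8883.0 + 126.0 i$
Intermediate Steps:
$x{\left(I,j \right)} = \sqrt{5 + j}$
$\left(141 + x{\left(-8,-9 \right)}\right) 63 = \left(141 + \sqrt{5 - 9}\right) 63 = \left(141 + \sqrt{-4}\right) 63 = \left(141 + 2 i\right) 63 = 8883 + 126 i$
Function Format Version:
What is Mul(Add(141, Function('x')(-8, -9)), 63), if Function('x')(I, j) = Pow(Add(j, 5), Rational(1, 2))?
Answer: Add(8883, Mul(126, I)) ≈ Add(8883.0, Mul(126.00, I))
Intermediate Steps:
Function('x')(I, j) = Pow(Add(5, j), Rational(1, 2))
Mul(Add(141, Function('x')(-8, -9)), 63) = Mul(Add(141, Pow(Add(5, -9), Rational(1, 2))), 63) = Mul(Add(141, Pow(-4, Rational(1, 2))), 63) = Mul(Add(141, Mul(2, I)), 63) = Add(8883, Mul(126, I))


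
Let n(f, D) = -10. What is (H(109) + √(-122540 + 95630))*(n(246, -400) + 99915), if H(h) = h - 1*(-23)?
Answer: 13187460 + 299715*I*√2990 ≈ 1.3187e+7 + 1.6389e+7*I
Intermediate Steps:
H(h) = 23 + h (H(h) = h + 23 = 23 + h)
(H(109) + √(-122540 + 95630))*(n(246, -400) + 99915) = ((23 + 109) + √(-122540 + 95630))*(-10 + 99915) = (132 + √(-26910))*99905 = (132 + 3*I*√2990)*99905 = 13187460 + 299715*I*√2990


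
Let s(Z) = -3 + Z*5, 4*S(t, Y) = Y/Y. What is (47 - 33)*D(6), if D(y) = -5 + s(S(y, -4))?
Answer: -189/2 ≈ -94.500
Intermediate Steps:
S(t, Y) = ¼ (S(t, Y) = (Y/Y)/4 = (¼)*1 = ¼)
s(Z) = -3 + 5*Z
D(y) = -27/4 (D(y) = -5 + (-3 + 5*(¼)) = -5 + (-3 + 5/4) = -5 - 7/4 = -27/4)
(47 - 33)*D(6) = (47 - 33)*(-27/4) = 14*(-27/4) = -189/2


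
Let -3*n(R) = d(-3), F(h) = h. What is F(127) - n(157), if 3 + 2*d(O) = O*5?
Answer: 124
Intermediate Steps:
d(O) = -3/2 + 5*O/2 (d(O) = -3/2 + (O*5)/2 = -3/2 + (5*O)/2 = -3/2 + 5*O/2)
n(R) = 3 (n(R) = -(-3/2 + (5/2)*(-3))/3 = -(-3/2 - 15/2)/3 = -⅓*(-9) = 3)
F(127) - n(157) = 127 - 1*3 = 127 - 3 = 124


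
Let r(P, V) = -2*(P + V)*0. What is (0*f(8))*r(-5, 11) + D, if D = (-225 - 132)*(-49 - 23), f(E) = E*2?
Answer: 25704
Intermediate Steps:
f(E) = 2*E
D = 25704 (D = -357*(-72) = 25704)
r(P, V) = 0 (r(P, V) = (-2*P - 2*V)*0 = 0)
(0*f(8))*r(-5, 11) + D = (0*(2*8))*0 + 25704 = (0*16)*0 + 25704 = 0*0 + 25704 = 0 + 25704 = 25704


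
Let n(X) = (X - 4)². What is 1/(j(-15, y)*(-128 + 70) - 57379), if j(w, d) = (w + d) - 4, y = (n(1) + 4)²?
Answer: -1/66079 ≈ -1.5133e-5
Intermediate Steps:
n(X) = (-4 + X)²
y = 169 (y = ((-4 + 1)² + 4)² = ((-3)² + 4)² = (9 + 4)² = 13² = 169)
j(w, d) = -4 + d + w (j(w, d) = (d + w) - 4 = -4 + d + w)
1/(j(-15, y)*(-128 + 70) - 57379) = 1/((-4 + 169 - 15)*(-128 + 70) - 57379) = 1/(150*(-58) - 57379) = 1/(-8700 - 57379) = 1/(-66079) = -1/66079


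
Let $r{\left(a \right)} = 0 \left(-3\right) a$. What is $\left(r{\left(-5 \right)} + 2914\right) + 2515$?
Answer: $5429$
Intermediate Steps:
$r{\left(a \right)} = 0$ ($r{\left(a \right)} = 0 a = 0$)
$\left(r{\left(-5 \right)} + 2914\right) + 2515 = \left(0 + 2914\right) + 2515 = 2914 + 2515 = 5429$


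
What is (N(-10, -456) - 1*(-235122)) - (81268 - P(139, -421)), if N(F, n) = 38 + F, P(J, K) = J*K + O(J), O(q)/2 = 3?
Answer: 95369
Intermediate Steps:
O(q) = 6 (O(q) = 2*3 = 6)
P(J, K) = 6 + J*K (P(J, K) = J*K + 6 = 6 + J*K)
(N(-10, -456) - 1*(-235122)) - (81268 - P(139, -421)) = ((38 - 10) - 1*(-235122)) - (81268 - (6 + 139*(-421))) = (28 + 235122) - (81268 - (6 - 58519)) = 235150 - (81268 - 1*(-58513)) = 235150 - (81268 + 58513) = 235150 - 1*139781 = 235150 - 139781 = 95369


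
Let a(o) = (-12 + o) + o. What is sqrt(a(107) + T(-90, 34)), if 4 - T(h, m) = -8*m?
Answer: sqrt(478) ≈ 21.863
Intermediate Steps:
T(h, m) = 4 + 8*m (T(h, m) = 4 - (-8)*m = 4 + 8*m)
a(o) = -12 + 2*o
sqrt(a(107) + T(-90, 34)) = sqrt((-12 + 2*107) + (4 + 8*34)) = sqrt((-12 + 214) + (4 + 272)) = sqrt(202 + 276) = sqrt(478)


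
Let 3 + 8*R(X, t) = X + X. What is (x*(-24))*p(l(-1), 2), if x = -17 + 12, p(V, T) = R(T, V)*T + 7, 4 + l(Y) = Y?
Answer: 870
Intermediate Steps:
l(Y) = -4 + Y
R(X, t) = -3/8 + X/4 (R(X, t) = -3/8 + (X + X)/8 = -3/8 + (2*X)/8 = -3/8 + X/4)
p(V, T) = 7 + T*(-3/8 + T/4) (p(V, T) = (-3/8 + T/4)*T + 7 = T*(-3/8 + T/4) + 7 = 7 + T*(-3/8 + T/4))
x = -5
(x*(-24))*p(l(-1), 2) = (-5*(-24))*(7 + (⅛)*2*(-3 + 2*2)) = 120*(7 + (⅛)*2*(-3 + 4)) = 120*(7 + (⅛)*2*1) = 120*(7 + ¼) = 120*(29/4) = 870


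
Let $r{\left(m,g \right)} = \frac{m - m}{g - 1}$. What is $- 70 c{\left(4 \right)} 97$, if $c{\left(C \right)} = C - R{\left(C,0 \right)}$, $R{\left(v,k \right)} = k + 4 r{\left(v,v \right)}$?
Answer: $-27160$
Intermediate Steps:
$r{\left(m,g \right)} = 0$ ($r{\left(m,g \right)} = \frac{0}{-1 + g} = 0$)
$R{\left(v,k \right)} = k$ ($R{\left(v,k \right)} = k + 4 \cdot 0 = k + 0 = k$)
$c{\left(C \right)} = C$ ($c{\left(C \right)} = C - 0 = C + 0 = C$)
$- 70 c{\left(4 \right)} 97 = \left(-70\right) 4 \cdot 97 = \left(-280\right) 97 = -27160$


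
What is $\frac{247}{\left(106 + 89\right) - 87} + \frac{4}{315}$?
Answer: $\frac{8693}{3780} \approx 2.2997$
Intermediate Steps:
$\frac{247}{\left(106 + 89\right) - 87} + \frac{4}{315} = \frac{247}{195 - 87} + 4 \cdot \frac{1}{315} = \frac{247}{108} + \frac{4}{315} = \frac{8693}{3780}$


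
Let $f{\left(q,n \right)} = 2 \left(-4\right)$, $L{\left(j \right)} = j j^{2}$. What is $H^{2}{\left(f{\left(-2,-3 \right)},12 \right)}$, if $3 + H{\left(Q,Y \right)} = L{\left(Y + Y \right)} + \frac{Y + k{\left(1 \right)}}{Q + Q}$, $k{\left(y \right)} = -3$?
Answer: $\frac{48897150129}{256} \approx 1.91 \cdot 10^{8}$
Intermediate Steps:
$L{\left(j \right)} = j^{3}$
$f{\left(q,n \right)} = -8$
$H{\left(Q,Y \right)} = -3 + 8 Y^{3} + \frac{-3 + Y}{2 Q}$ ($H{\left(Q,Y \right)} = -3 + \left(\left(Y + Y\right)^{3} + \frac{Y - 3}{Q + Q}\right) = -3 + \left(\left(2 Y\right)^{3} + \frac{-3 + Y}{2 Q}\right) = -3 + \left(8 Y^{3} + \left(-3 + Y\right) \frac{1}{2 Q}\right) = -3 + \left(8 Y^{3} + \frac{-3 + Y}{2 Q}\right) = -3 + 8 Y^{3} + \frac{-3 + Y}{2 Q}$)
$H^{2}{\left(f{\left(-2,-3 \right)},12 \right)} = \left(\frac{-3 + 12 + 2 \left(-8\right) \left(-3 + 8 \cdot 12^{3}\right)}{2 \left(-8\right)}\right)^{2} = \left(\frac{1}{2} \left(- \frac{1}{8}\right) \left(-3 + 12 + 2 \left(-8\right) \left(-3 + 8 \cdot 1728\right)\right)\right)^{2} = \left(\frac{1}{2} \left(- \frac{1}{8}\right) \left(-3 + 12 + 2 \left(-8\right) \left(-3 + 13824\right)\right)\right)^{2} = \left(\frac{1}{2} \left(- \frac{1}{8}\right) \left(-3 + 12 + 2 \left(-8\right) 13821\right)\right)^{2} = \left(\frac{1}{2} \left(- \frac{1}{8}\right) \left(-3 + 12 - 221136\right)\right)^{2} = \left(\frac{1}{2} \left(- \frac{1}{8}\right) \left(-221127\right)\right)^{2} = \left(\frac{221127}{16}\right)^{2} = \frac{48897150129}{256}$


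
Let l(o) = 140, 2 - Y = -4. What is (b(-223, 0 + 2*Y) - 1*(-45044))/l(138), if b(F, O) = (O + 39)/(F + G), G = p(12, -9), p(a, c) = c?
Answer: 10450157/32480 ≈ 321.74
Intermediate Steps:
Y = 6 (Y = 2 - 1*(-4) = 2 + 4 = 6)
G = -9
b(F, O) = (39 + O)/(-9 + F) (b(F, O) = (O + 39)/(F - 9) = (39 + O)/(-9 + F))
(b(-223, 0 + 2*Y) - 1*(-45044))/l(138) = ((39 + (0 + 2*6))/(-9 - 223) - 1*(-45044))/140 = ((39 + (0 + 12))/(-232) + 45044)*(1/140) = (-(39 + 12)/232 + 45044)*(1/140) = (-1/232*51 + 45044)*(1/140) = (-51/232 + 45044)*(1/140) = (10450157/232)*(1/140) = 10450157/32480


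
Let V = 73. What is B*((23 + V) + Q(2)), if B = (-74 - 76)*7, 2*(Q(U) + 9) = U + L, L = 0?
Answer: -92400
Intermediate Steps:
Q(U) = -9 + U/2 (Q(U) = -9 + (U + 0)/2 = -9 + U/2)
B = -1050 (B = -150*7 = -1050)
B*((23 + V) + Q(2)) = -1050*((23 + 73) + (-9 + (1/2)*2)) = -1050*(96 + (-9 + 1)) = -1050*(96 - 8) = -1050*88 = -92400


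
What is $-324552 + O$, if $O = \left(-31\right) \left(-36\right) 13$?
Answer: $-310044$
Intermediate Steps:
$O = 14508$ ($O = 1116 \cdot 13 = 14508$)
$-324552 + O = -324552 + 14508 = -310044$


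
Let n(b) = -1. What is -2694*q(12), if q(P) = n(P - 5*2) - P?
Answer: 35022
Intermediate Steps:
q(P) = -1 - P
-2694*q(12) = -2694*(-1 - 1*12) = -2694*(-1 - 12) = -2694*(-13) = 35022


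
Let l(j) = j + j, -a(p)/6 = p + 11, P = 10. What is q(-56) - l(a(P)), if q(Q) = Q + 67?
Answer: 263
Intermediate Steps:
q(Q) = 67 + Q
a(p) = -66 - 6*p (a(p) = -6*(p + 11) = -6*(11 + p) = -66 - 6*p)
l(j) = 2*j
q(-56) - l(a(P)) = (67 - 56) - 2*(-66 - 6*10) = 11 - 2*(-66 - 60) = 11 - 2*(-126) = 11 - 1*(-252) = 11 + 252 = 263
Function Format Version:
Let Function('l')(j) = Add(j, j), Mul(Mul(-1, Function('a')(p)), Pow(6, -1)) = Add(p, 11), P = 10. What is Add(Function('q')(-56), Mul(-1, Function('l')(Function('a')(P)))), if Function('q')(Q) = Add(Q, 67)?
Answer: 263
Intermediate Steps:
Function('q')(Q) = Add(67, Q)
Function('a')(p) = Add(-66, Mul(-6, p)) (Function('a')(p) = Mul(-6, Add(p, 11)) = Mul(-6, Add(11, p)) = Add(-66, Mul(-6, p)))
Function('l')(j) = Mul(2, j)
Add(Function('q')(-56), Mul(-1, Function('l')(Function('a')(P)))) = Add(Add(67, -56), Mul(-1, Mul(2, Add(-66, Mul(-6, 10))))) = Add(11, Mul(-1, Mul(2, Add(-66, -60)))) = Add(11, Mul(-1, Mul(2, -126))) = Add(11, Mul(-1, -252)) = Add(11, 252) = 263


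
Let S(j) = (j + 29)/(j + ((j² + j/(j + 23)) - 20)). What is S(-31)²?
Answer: 256/53450721 ≈ 4.7895e-6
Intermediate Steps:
S(j) = (29 + j)/(-20 + j + j² + j/(23 + j)) (S(j) = (29 + j)/(j + ((j² + j/(23 + j)) - 20)) = (29 + j)/(j + (-20 + j² + j/(23 + j))) = (29 + j)/(-20 + j + j² + j/(23 + j)))
S(-31)² = ((667 + (-31)² + 52*(-31))/(-460 + (-31)³ + 4*(-31) + 24*(-31)²))² = ((667 + 961 - 1612)/(-460 - 29791 - 124 + 24*961))² = (16/(-460 - 29791 - 124 + 23064))² = (16/(-7311))² = (-1/7311*16)² = (-16/7311)² = 256/53450721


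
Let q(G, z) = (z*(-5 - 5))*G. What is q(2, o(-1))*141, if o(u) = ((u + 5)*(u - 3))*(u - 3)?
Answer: -180480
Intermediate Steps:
o(u) = (-3 + u)**2*(5 + u) (o(u) = ((5 + u)*(-3 + u))*(-3 + u) = ((-3 + u)*(5 + u))*(-3 + u) = (-3 + u)**2*(5 + u))
q(G, z) = -10*G*z (q(G, z) = (z*(-10))*G = (-10*z)*G = -10*G*z)
q(2, o(-1))*141 = -10*2*(-3 - 1)**2*(5 - 1)*141 = -10*2*(-4)**2*4*141 = -10*2*16*4*141 = -10*2*64*141 = -1280*141 = -180480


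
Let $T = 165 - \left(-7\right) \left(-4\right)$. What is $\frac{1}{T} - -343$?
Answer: $\frac{46992}{137} \approx 343.01$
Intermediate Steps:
$T = 137$ ($T = 165 - 28 = 137$)
$\frac{1}{T} - -343 = \frac{1}{137} - -343 = \frac{1}{137} + 343 = \frac{46992}{137}$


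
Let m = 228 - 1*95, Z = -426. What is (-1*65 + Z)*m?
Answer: -65303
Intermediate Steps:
m = 133 (m = 228 - 95 = 133)
(-1*65 + Z)*m = (-1*65 - 426)*133 = (-65 - 426)*133 = -491*133 = -65303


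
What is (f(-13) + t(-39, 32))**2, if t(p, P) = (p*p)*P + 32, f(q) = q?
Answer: 2370813481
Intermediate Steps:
t(p, P) = 32 + P*p**2 (t(p, P) = p**2*P + 32 = P*p**2 + 32 = 32 + P*p**2)
(f(-13) + t(-39, 32))**2 = (-13 + (32 + 32*(-39)**2))**2 = (-13 + (32 + 32*1521))**2 = (-13 + (32 + 48672))**2 = (-13 + 48704)**2 = 48691**2 = 2370813481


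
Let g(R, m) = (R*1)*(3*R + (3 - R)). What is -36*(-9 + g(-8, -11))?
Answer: -3420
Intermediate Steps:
g(R, m) = R*(3 + 2*R)
-36*(-9 + g(-8, -11)) = -36*(-9 - 8*(3 + 2*(-8))) = -36*(-9 - 8*(3 - 16)) = -36*(-9 - 8*(-13)) = -36*(-9 + 104) = -36*95 = -3420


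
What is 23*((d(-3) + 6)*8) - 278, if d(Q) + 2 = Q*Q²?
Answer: -4510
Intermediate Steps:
d(Q) = -2 + Q³ (d(Q) = -2 + Q*Q² = -2 + Q³)
23*((d(-3) + 6)*8) - 278 = 23*(((-2 + (-3)³) + 6)*8) - 278 = 23*(((-2 - 27) + 6)*8) - 278 = 23*((-29 + 6)*8) - 278 = 23*(-23*8) - 278 = 23*(-184) - 278 = -4232 - 278 = -4510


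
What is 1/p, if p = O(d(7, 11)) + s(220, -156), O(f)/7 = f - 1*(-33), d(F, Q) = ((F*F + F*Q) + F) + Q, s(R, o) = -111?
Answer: 1/1128 ≈ 0.00088653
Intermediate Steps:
d(F, Q) = F + Q + F**2 + F*Q (d(F, Q) = ((F**2 + F*Q) + F) + Q = (F + F**2 + F*Q) + Q = F + Q + F**2 + F*Q)
O(f) = 231 + 7*f (O(f) = 7*(f - 1*(-33)) = 7*(f + 33) = 7*(33 + f) = 231 + 7*f)
p = 1128 (p = (231 + 7*(7 + 11 + 7**2 + 7*11)) - 111 = (231 + 7*(7 + 11 + 49 + 77)) - 111 = (231 + 7*144) - 111 = (231 + 1008) - 111 = 1239 - 111 = 1128)
1/p = 1/1128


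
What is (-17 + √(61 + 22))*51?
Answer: -867 + 51*√83 ≈ -402.37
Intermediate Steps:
(-17 + √(61 + 22))*51 = (-17 + √83)*51 = -867 + 51*√83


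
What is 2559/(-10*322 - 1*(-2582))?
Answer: -2559/638 ≈ -4.0110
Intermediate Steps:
2559/(-10*322 - 1*(-2582)) = 2559/(-3220 + 2582) = 2559/(-638) = 2559*(-1/638) = -2559/638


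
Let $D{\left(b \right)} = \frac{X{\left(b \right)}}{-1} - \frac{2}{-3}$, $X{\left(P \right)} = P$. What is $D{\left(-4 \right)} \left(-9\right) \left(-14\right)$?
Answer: $588$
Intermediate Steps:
$D{\left(b \right)} = \frac{2}{3} - b$ ($D{\left(b \right)} = \frac{b}{-1} - \frac{2}{-3} = b \left(-1\right) - - \frac{2}{3} = - b + \frac{2}{3} = \frac{2}{3} - b$)
$D{\left(-4 \right)} \left(-9\right) \left(-14\right) = \left(\frac{2}{3} - -4\right) \left(-9\right) \left(-14\right) = \left(\frac{2}{3} + 4\right) \left(-9\right) \left(-14\right) = \frac{14}{3} \left(-9\right) \left(-14\right) = \left(-42\right) \left(-14\right) = 588$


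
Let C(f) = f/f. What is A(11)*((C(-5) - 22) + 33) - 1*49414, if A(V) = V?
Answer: -49282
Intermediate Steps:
C(f) = 1
A(11)*((C(-5) - 22) + 33) - 1*49414 = 11*((1 - 22) + 33) - 1*49414 = 11*(-21 + 33) - 49414 = 11*12 - 49414 = 132 - 49414 = -49282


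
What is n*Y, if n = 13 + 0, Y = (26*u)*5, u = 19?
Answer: 32110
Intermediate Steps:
Y = 2470 (Y = (26*19)*5 = 494*5 = 2470)
n = 13
n*Y = 13*2470 = 32110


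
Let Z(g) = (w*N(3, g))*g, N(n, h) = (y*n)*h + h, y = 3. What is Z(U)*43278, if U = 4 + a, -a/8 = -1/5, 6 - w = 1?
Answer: 67859904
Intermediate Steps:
w = 5 (w = 6 - 1*1 = 6 - 1 = 5)
a = 8/5 (a = -(-8)/5 = -8*(-⅕) = 8/5 ≈ 1.6000)
N(n, h) = h + 3*h*n (N(n, h) = (3*n)*h + h = 3*h*n + h = h + 3*h*n)
U = 28/5 (U = 4 + 8/5 = 28/5 ≈ 5.6000)
Z(g) = 50*g² (Z(g) = (5*(g*(1 + 3*3)))*g = (5*(g*(1 + 9)))*g = (5*(g*10))*g = (5*(10*g))*g = (50*g)*g = 50*g²)
Z(U)*43278 = (50*(28/5)²)*43278 = (50*(784/25))*43278 = 1568*43278 = 67859904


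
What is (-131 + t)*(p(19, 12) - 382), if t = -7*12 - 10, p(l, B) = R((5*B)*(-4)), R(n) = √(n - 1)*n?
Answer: 85950 + 54000*I*√241 ≈ 85950.0 + 8.3831e+5*I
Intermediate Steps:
R(n) = n*√(-1 + n) (R(n) = √(-1 + n)*n = n*√(-1 + n))
p(l, B) = -20*B*√(-1 - 20*B) (p(l, B) = ((5*B)*(-4))*√(-1 + (5*B)*(-4)) = (-20*B)*√(-1 - 20*B) = -20*B*√(-1 - 20*B))
t = -94 (t = -84 - 10 = -94)
(-131 + t)*(p(19, 12) - 382) = (-131 - 94)*(-20*12*√(-1 - 20*12) - 382) = -225*(-20*12*√(-1 - 240) - 382) = -225*(-20*12*√(-241) - 382) = -225*(-20*12*I*√241 - 382) = -225*(-240*I*√241 - 382) = -225*(-382 - 240*I*√241) = 85950 + 54000*I*√241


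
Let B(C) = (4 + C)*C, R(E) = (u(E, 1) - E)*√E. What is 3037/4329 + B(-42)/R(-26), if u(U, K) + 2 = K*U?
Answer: 3037/4329 + 399*I*√26/13 ≈ 0.70155 + 156.5*I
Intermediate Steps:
u(U, K) = -2 + K*U
R(E) = -2*√E (R(E) = ((-2 + 1*E) - E)*√E = ((-2 + E) - E)*√E = -2*√E)
B(C) = C*(4 + C)
3037/4329 + B(-42)/R(-26) = 3037/4329 + (-42*(4 - 42))/((-2*I*√26)) = 3037*(1/4329) + (-42*(-38))/((-2*I*√26)) = 3037/4329 + 1596/((-2*I*√26)) = 3037/4329 + 1596*(I*√26/52) = 3037/4329 + 399*I*√26/13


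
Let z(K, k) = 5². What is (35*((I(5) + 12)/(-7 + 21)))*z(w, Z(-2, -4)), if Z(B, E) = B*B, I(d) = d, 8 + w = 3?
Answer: 2125/2 ≈ 1062.5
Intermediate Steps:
w = -5 (w = -8 + 3 = -5)
Z(B, E) = B²
z(K, k) = 25
(35*((I(5) + 12)/(-7 + 21)))*z(w, Z(-2, -4)) = (35*((5 + 12)/(-7 + 21)))*25 = (35*(17/14))*25 = (85/2)*25 = 2125/2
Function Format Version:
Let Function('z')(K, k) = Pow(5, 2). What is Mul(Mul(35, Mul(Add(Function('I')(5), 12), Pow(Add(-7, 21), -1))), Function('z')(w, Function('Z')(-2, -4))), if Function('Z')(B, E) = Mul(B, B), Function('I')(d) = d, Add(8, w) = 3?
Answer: Rational(2125, 2) ≈ 1062.5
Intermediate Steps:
w = -5 (w = Add(-8, 3) = -5)
Function('Z')(B, E) = Pow(B, 2)
Function('z')(K, k) = 25
Mul(Mul(35, Mul(Add(Function('I')(5), 12), Pow(Add(-7, 21), -1))), Function('z')(w, Function('Z')(-2, -4))) = Mul(Mul(35, Mul(Add(5, 12), Pow(Add(-7, 21), -1))), 25) = Mul(Mul(35, Mul(17, Pow(14, -1))), 25) = Mul(Mul(35, Mul(17, Rational(1, 14))), 25) = Mul(Mul(35, Rational(17, 14)), 25) = Mul(Rational(85, 2), 25) = Rational(2125, 2)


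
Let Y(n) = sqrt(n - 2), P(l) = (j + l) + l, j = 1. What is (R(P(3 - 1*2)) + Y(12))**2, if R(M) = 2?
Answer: (2 + sqrt(10))**2 ≈ 26.649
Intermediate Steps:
P(l) = 1 + 2*l (P(l) = (1 + l) + l = 1 + 2*l)
Y(n) = sqrt(-2 + n)
(R(P(3 - 1*2)) + Y(12))**2 = (2 + sqrt(-2 + 12))**2 = (2 + sqrt(10))**2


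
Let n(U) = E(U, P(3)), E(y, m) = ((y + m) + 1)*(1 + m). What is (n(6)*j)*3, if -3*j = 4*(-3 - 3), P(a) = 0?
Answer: 168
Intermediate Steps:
E(y, m) = (1 + m)*(1 + m + y) (E(y, m) = ((m + y) + 1)*(1 + m) = (1 + m + y)*(1 + m) = (1 + m)*(1 + m + y))
n(U) = 1 + U (n(U) = 1 + U + 0**2 + 2*0 + 0*U = 1 + U + 0 + 0 + 0 = 1 + U)
j = 8 (j = -4*(-3 - 3)/3 = -4*(-6)/3 = -1/3*(-24) = 8)
(n(6)*j)*3 = ((1 + 6)*8)*3 = (7*8)*3 = 56*3 = 168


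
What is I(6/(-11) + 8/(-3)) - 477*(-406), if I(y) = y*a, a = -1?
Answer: 6390952/33 ≈ 1.9367e+5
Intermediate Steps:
I(y) = -y (I(y) = y*(-1) = -y)
I(6/(-11) + 8/(-3)) - 477*(-406) = -(6/(-11) + 8/(-3)) - 477*(-406) = -(6*(-1/11) + 8*(-1/3)) + 193662 = -(-6/11 - 8/3) + 193662 = -1*(-106/33) + 193662 = 106/33 + 193662 = 6390952/33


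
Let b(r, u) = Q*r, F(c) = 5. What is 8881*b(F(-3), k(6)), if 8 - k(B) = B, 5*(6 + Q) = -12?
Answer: -373002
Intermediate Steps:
Q = -42/5 (Q = -6 + (⅕)*(-12) = -6 - 12/5 = -42/5 ≈ -8.4000)
k(B) = 8 - B
b(r, u) = -42*r/5
8881*b(F(-3), k(6)) = 8881*(-42/5*5) = 8881*(-42) = -373002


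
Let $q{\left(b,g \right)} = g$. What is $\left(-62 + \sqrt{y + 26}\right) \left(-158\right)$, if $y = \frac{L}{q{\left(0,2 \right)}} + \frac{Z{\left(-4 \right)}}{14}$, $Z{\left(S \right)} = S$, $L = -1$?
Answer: $9796 - \frac{79 \sqrt{4942}}{7} \approx 9002.6$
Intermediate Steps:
$y = - \frac{11}{14}$ ($y = - \frac{1}{2} - \frac{4}{14} = \left(-1\right) \frac{1}{2} - \frac{2}{7} = - \frac{1}{2} - \frac{2}{7} = - \frac{11}{14} \approx -0.78571$)
$\left(-62 + \sqrt{y + 26}\right) \left(-158\right) = \left(-62 + \sqrt{- \frac{11}{14} + 26}\right) \left(-158\right) = \left(-62 + \sqrt{\frac{353}{14}}\right) \left(-158\right) = \left(-62 + \frac{\sqrt{4942}}{14}\right) \left(-158\right) = 9796 - \frac{79 \sqrt{4942}}{7}$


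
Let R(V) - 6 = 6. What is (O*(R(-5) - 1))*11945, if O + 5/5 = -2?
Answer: -394185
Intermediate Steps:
O = -3 (O = -1 - 2 = -3)
R(V) = 12 (R(V) = 6 + 6 = 12)
(O*(R(-5) - 1))*11945 = -3*(12 - 1)*11945 = -3*11*11945 = -33*11945 = -394185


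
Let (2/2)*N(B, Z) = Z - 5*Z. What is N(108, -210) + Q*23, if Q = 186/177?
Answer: 50986/59 ≈ 864.17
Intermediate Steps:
Q = 62/59 (Q = 186*(1/177) = 62/59 ≈ 1.0508)
N(B, Z) = -4*Z (N(B, Z) = Z - 5*Z = -4*Z)
N(108, -210) + Q*23 = -4*(-210) + (62/59)*23 = 840 + 1426/59 = 50986/59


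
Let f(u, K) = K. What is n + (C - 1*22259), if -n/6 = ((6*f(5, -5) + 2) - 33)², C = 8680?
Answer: -35905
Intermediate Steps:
n = -22326 (n = -6*((6*(-5) + 2) - 33)² = -6*((-30 + 2) - 33)² = -6*(-28 - 33)² = -6*(-61)² = -6*3721 = -22326)
n + (C - 1*22259) = -22326 + (8680 - 1*22259) = -22326 + (8680 - 22259) = -22326 - 13579 = -35905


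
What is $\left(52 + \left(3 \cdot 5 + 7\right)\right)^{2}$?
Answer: $5476$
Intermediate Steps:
$\left(52 + \left(3 \cdot 5 + 7\right)\right)^{2} = \left(52 + \left(15 + 7\right)\right)^{2} = \left(52 + 22\right)^{2} = 74^{2} = 5476$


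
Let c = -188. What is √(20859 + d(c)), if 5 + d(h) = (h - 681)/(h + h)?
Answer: √737145462/188 ≈ 144.42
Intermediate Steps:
d(h) = -5 + (-681 + h)/(2*h) (d(h) = -5 + (h - 681)/(h + h) = -5 + (-681 + h)/((2*h)) = -5 + (-681 + h)*(1/(2*h)) = -5 + (-681 + h)/(2*h))
√(20859 + d(c)) = √(20859 + (3/2)*(-227 - 3*(-188))/(-188)) = √(20859 + (3/2)*(-1/188)*(-227 + 564)) = √(20859 + (3/2)*(-1/188)*337) = √(20859 - 1011/376) = √(7841973/376) = √737145462/188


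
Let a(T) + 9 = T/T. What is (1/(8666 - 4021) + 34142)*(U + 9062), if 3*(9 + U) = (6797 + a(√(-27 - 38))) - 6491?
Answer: 1451464800029/4645 ≈ 3.1248e+8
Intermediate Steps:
a(T) = -8 (a(T) = -9 + T/T = -9 + 1 = -8)
U = 271/3 (U = -9 + ((6797 - 8) - 6491)/3 = -9 + (6789 - 6491)/3 = -9 + (⅓)*298 = -9 + 298/3 = 271/3 ≈ 90.333)
(1/(8666 - 4021) + 34142)*(U + 9062) = (1/(8666 - 4021) + 34142)*(271/3 + 9062) = (1/4645 + 34142)*(27457/3) = (158589591/4645)*(27457/3) = 1451464800029/4645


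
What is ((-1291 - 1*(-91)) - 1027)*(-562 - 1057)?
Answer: 3605513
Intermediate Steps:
((-1291 - 1*(-91)) - 1027)*(-562 - 1057) = ((-1291 + 91) - 1027)*(-1619) = (-1200 - 1027)*(-1619) = -2227*(-1619) = 3605513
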